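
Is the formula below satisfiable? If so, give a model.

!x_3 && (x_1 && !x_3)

x_1 = True, x_3 = False

  !x_3 = True
  x_1 && !x_3 = True
    !x_3 = True
Both conjuncts True, so the formula holds.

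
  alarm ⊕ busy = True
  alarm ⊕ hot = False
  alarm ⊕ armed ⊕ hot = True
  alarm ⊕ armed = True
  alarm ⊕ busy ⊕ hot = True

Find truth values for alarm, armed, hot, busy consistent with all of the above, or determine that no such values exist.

alarm = False, armed = True, hot = False, busy = True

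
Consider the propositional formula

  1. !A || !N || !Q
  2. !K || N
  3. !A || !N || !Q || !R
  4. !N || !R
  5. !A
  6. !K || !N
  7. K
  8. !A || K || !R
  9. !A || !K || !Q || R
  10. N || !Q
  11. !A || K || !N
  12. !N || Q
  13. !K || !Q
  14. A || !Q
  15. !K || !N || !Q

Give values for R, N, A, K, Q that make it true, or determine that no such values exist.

Case K = True:
  (!K || N) forces N = True.
  Clause (!K || !N) is falsified — contradiction.
Case K = False:
  Clause (K) is falsified — contradiction.
Both cases fail, so the formula is unsatisfiable.

The formula is unsatisfiable.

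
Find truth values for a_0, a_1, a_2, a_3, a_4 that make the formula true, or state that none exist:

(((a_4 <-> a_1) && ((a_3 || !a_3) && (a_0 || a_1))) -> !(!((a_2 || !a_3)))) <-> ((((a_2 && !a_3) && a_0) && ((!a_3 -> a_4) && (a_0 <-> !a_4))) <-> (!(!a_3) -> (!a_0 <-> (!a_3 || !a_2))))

a_0 = False; a_1 = False; a_2 = True; a_3 = True; a_4 = False

  (((a_4 <-> a_1) && ((a_3 || !a_3) && (a_0 || a_1))) -> !(!((a_2 || !a_3)))) <-> ((((a_2 && !a_3) && a_0) && ((!a_3 -> a_4) && (a_0 <-> !a_4))) <-> (!(!a_3) -> (!a_0 <-> (!a_3 || !a_2)))) = True
    ((a_4 <-> a_1) && ((a_3 || !a_3) && (a_0 || a_1))) -> !(!((a_2 || !a_3))) = True
      (a_4 <-> a_1) && ((a_3 || !a_3) && (a_0 || a_1)) = False
        a_4 <-> a_1 = True
        (a_3 || !a_3) && (a_0 || a_1) = False
          a_3 || !a_3 = True
            !a_3 = False
          a_0 || a_1 = False
      !(!((a_2 || !a_3))) = True
        !((a_2 || !a_3)) = False
          a_2 || !a_3 = True
            !a_3 = False
    (((a_2 && !a_3) && a_0) && ((!a_3 -> a_4) && (a_0 <-> !a_4))) <-> (!(!a_3) -> (!a_0 <-> (!a_3 || !a_2))) = True
      ((a_2 && !a_3) && a_0) && ((!a_3 -> a_4) && (a_0 <-> !a_4)) = False
        (a_2 && !a_3) && a_0 = False
          a_2 && !a_3 = False
            !a_3 = False
        (!a_3 -> a_4) && (a_0 <-> !a_4) = False
          !a_3 -> a_4 = True
            !a_3 = False
          a_0 <-> !a_4 = False
            !a_4 = True
      !(!a_3) -> (!a_0 <-> (!a_3 || !a_2)) = False
        !(!a_3) = True
          !a_3 = False
        !a_0 <-> (!a_3 || !a_2) = False
          !a_0 = True
          !a_3 || !a_2 = False
            !a_3 = False
            !a_2 = False
The formula evaluates to True.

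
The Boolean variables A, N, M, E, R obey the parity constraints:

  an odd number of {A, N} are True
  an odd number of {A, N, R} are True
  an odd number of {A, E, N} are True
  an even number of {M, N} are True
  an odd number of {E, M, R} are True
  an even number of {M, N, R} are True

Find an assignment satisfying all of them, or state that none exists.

A = False; N = True; M = True; E = False; R = False

{A, N}: 1 true → odd ✓
{A, N, R}: 1 true → odd ✓
{A, E, N}: 1 true → odd ✓
{M, N}: 2 true → even ✓
{E, M, R}: 1 true → odd ✓
{M, N, R}: 2 true → even ✓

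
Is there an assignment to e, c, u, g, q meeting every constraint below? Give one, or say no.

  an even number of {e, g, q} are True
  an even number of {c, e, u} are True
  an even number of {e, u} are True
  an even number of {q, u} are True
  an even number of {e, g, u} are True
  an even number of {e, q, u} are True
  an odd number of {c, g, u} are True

No satisfying assignment exists.

Adding constraints 1, 2, 3, 6, 7 mod 2: every variable appears an even number of times on the left, so the left side is 0.
But the right sides sum to 1 (mod 2). 0 ≠ 1 — the system is inconsistent.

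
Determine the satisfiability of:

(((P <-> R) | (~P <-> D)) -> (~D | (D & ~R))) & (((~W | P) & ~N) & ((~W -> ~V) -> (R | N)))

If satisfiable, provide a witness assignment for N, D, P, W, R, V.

N = False, D = False, P = False, W = False, R = True, V = True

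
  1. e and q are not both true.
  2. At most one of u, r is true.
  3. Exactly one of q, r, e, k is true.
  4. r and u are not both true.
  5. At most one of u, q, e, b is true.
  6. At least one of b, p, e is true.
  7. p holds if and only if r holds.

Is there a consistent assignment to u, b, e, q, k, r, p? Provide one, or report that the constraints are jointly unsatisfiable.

u: False, b: False, e: False, q: False, k: False, r: True, p: True

  (1) e=F, q=F — not both ✓
  (2) {u, r}: 1 true — at most one ✓
  (3) {q, r, e, k}: 1 true — exactly one ✓
  (4) r=T, u=F — not both ✓
  (5) {u, q, e, b}: 0 true — at most one ✓
  (6) {b, p, e}: 1 true — at least one ✓
  (7) p=T, r=T — same ✓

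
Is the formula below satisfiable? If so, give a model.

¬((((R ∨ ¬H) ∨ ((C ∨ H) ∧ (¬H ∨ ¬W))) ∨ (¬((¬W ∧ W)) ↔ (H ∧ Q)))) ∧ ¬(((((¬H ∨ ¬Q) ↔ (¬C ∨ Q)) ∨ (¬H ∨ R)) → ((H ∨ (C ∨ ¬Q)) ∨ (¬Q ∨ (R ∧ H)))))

UNSATISFIABLE

Case H = True: the conjunct ¬(((((¬H ∨ ¬Q) ↔ (¬C ∨ Q)) ∨ (¬H ∨ R)) → ((H ∨ (C ∨ ¬Q)) ∨ (¬Q ∨ (R ∧ H))))) becomes ¬((((¬Q ↔ (¬C ∨ Q)) ∨ R) → True)) = False.
Case H = False: the conjunct ¬((((R ∨ ¬H) ∨ ((C ∨ H) ∧ (¬H ∨ ¬W))) ∨ (¬((¬W ∧ W)) ↔ (H ∧ Q)))) becomes ¬((True ∨ (¬W ∧ W))) = False.
Both cases fail — unsatisfiable.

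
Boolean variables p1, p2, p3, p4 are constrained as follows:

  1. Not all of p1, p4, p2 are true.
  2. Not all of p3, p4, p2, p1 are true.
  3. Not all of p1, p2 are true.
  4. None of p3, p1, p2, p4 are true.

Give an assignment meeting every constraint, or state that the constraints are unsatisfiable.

p1: False, p2: False, p3: False, p4: False

  (1) {p1, p4, p2}: 0/3 true — not all ✓
  (2) {p3, p4, p2, p1}: 0/4 true — not all ✓
  (3) {p1, p2}: 0/2 true — not all ✓
  (4) {p3, p1, p2, p4}: 0 true — none ✓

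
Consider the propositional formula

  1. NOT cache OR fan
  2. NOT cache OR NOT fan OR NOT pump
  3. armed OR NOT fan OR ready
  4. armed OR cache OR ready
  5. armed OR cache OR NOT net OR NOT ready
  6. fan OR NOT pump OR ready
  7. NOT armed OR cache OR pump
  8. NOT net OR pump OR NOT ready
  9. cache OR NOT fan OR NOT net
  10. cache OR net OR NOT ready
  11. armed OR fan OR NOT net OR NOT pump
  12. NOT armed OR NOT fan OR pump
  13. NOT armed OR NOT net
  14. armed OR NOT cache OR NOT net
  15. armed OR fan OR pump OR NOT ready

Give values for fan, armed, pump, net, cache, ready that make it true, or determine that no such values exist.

Set fan = True.
Set armed = True.
  then (NOT armed OR NOT fan OR pump) forces pump = True.
  then (NOT armed OR NOT net) forces net = False.
  then (NOT cache OR NOT fan OR NOT pump) forces cache = False.
  then (cache OR net OR NOT ready) forces ready = False.
All clauses satisfied.

fan: True; armed: True; pump: True; net: False; cache: False; ready: False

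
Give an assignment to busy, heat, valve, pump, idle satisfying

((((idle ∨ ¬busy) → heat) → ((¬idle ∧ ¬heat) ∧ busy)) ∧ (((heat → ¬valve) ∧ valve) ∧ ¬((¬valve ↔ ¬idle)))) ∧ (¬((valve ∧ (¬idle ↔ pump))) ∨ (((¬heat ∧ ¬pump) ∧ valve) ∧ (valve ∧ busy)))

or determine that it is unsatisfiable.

busy = False, heat = False, valve = True, pump = False, idle = False

  (((idle ∨ ¬busy) → heat) → ((¬idle ∧ ¬heat) ∧ busy)) ∧ (((heat → ¬valve) ∧ valve) ∧ ¬((¬valve ↔ ¬idle))) = True
    ((idle ∨ ¬busy) → heat) → ((¬idle ∧ ¬heat) ∧ busy) = True
      (idle ∨ ¬busy) → heat = False
        idle ∨ ¬busy = True
          ¬busy = True
      (¬idle ∧ ¬heat) ∧ busy = False
        ¬idle ∧ ¬heat = True
          ¬idle = True
          ¬heat = True
    ((heat → ¬valve) ∧ valve) ∧ ¬((¬valve ↔ ¬idle)) = True
      (heat → ¬valve) ∧ valve = True
        heat → ¬valve = True
          ¬valve = False
      ¬((¬valve ↔ ¬idle)) = True
        ¬valve ↔ ¬idle = False
          ¬valve = False
          ¬idle = True
  ¬((valve ∧ (¬idle ↔ pump))) ∨ (((¬heat ∧ ¬pump) ∧ valve) ∧ (valve ∧ busy)) = True
    ¬((valve ∧ (¬idle ↔ pump))) = True
      valve ∧ (¬idle ↔ pump) = False
        ¬idle ↔ pump = False
          ¬idle = True
    ((¬heat ∧ ¬pump) ∧ valve) ∧ (valve ∧ busy) = False
      (¬heat ∧ ¬pump) ∧ valve = True
        ¬heat ∧ ¬pump = True
          ¬heat = True
          ¬pump = True
      valve ∧ busy = False
Both conjuncts True, so the formula holds.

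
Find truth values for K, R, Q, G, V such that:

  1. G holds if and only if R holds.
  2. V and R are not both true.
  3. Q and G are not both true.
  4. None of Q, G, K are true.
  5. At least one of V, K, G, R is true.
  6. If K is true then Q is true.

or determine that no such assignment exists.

K: False, R: False, Q: False, G: False, V: True

  (1) G=F, R=F — same ✓
  (2) V=T, R=F — not both ✓
  (3) Q=F, G=F — not both ✓
  (4) {Q, G, K}: 0 true — none ✓
  (5) {V, K, G, R}: 1 true — at least one ✓
  (6) K=F ⇒ Q: vacuous ✓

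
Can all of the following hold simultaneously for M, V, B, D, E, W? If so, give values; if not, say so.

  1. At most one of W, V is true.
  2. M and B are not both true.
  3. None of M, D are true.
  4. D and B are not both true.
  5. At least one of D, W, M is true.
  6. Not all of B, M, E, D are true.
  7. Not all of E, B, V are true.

M: False; V: False; B: True; D: False; E: True; W: True

  (1) {W, V}: 1 true — at most one ✓
  (2) M=F, B=T — not both ✓
  (3) {M, D}: 0 true — none ✓
  (4) D=F, B=T — not both ✓
  (5) {D, W, M}: 1 true — at least one ✓
  (6) {B, M, E, D}: 2/4 true — not all ✓
  (7) {E, B, V}: 2/3 true — not all ✓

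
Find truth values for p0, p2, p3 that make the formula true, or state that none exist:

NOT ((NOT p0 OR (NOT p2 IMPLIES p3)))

p0 = True, p2 = False, p3 = False

  NOT ((NOT p0 OR (NOT p2 IMPLIES p3))) = True
    NOT p0 OR (NOT p2 IMPLIES p3) = False
      NOT p0 = False
      NOT p2 IMPLIES p3 = False
        NOT p2 = True
The formula evaluates to True.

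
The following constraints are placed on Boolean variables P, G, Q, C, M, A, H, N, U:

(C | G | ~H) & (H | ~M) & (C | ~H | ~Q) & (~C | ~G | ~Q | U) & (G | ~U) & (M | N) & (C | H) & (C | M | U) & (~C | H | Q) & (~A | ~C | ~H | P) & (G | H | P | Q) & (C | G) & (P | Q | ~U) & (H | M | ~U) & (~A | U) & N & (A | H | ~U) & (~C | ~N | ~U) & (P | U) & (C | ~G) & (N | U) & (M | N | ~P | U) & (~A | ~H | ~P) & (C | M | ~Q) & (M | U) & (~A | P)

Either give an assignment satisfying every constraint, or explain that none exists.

P=T, G=F, Q=F, C=T, M=T, A=F, H=T, N=T, U=F

Unit clause (N) forces N = True.
Set P = True.
Set G = False.
  then (G | ~U) forces U = False.
  then (C | G) forces C = True.
  then (~A | U) forces A = False.
  then (M | U) forces M = True.
  then (H | ~M) forces H = True.
Set Q = False.
All clauses satisfied.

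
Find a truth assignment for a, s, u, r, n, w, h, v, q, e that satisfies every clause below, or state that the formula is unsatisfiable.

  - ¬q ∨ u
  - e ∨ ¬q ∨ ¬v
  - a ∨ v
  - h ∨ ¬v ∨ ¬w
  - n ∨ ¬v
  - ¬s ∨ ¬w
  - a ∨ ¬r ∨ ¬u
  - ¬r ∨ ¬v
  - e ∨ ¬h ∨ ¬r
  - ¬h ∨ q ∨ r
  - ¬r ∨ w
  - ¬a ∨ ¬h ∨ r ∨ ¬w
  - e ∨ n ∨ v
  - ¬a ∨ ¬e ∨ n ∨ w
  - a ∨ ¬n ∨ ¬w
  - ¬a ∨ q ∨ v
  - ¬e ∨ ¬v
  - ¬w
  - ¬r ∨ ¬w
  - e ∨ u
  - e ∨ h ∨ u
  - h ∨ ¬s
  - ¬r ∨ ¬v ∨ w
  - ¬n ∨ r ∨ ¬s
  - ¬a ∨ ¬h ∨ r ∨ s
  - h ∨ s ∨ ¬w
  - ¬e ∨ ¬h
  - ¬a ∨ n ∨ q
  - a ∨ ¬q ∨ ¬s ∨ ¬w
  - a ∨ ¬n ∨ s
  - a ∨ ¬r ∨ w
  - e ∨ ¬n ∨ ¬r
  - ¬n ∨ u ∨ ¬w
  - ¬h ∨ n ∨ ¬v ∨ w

a: True, s: False, u: True, r: False, n: True, w: False, h: False, v: False, q: True, e: False

Unit clause (¬w) forces w = False.
In (¬r ∨ w) only ¬r is left, so r = False.
Set a = True.
Set s = False.
  then (¬a ∨ ¬h ∨ r ∨ s) forces h = False.
Try u = False:
  (¬q ∨ u) forces q = False.
  (¬a ∨ q ∨ v) forces v = True.
  (n ∨ ¬v) forces n = True.
  (¬e ∨ ¬v) forces e = False.
  clause (e ∨ u) is falsified — backtrack.
So u = True.
Set n = True.
Set v = False.
  then (¬a ∨ q ∨ v) forces q = True.
Set e = False.
All clauses satisfied.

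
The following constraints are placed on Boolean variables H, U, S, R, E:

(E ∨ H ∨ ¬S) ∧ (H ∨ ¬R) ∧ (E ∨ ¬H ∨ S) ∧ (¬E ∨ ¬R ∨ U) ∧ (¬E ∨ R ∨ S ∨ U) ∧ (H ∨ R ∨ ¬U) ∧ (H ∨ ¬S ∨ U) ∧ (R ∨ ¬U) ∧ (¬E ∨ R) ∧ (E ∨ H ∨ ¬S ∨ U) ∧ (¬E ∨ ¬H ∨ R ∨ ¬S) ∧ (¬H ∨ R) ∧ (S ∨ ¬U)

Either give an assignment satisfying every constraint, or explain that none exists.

Set H = True.
  then (¬H ∨ R) forces R = True.
Set U = True.
  then (S ∨ ¬U) forces S = True.
Set E = True.
All clauses satisfied.

H = True; U = True; S = True; R = True; E = True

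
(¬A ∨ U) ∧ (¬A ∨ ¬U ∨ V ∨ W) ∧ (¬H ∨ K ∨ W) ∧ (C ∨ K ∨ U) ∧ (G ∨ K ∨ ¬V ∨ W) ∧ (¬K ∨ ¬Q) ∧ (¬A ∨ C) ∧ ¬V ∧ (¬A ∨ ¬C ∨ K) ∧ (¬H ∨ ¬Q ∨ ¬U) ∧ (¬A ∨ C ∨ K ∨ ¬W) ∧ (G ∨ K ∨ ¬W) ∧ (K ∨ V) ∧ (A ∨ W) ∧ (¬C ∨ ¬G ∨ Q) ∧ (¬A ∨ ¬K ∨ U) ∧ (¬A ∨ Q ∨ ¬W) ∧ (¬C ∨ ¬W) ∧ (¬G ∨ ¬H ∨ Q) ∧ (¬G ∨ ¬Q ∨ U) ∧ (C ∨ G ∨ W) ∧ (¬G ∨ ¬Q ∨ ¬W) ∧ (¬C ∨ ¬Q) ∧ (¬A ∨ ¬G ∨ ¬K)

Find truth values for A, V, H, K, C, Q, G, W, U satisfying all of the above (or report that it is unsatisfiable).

A: False, V: False, H: False, K: True, C: False, Q: False, G: False, W: True, U: True

Unit clause (¬V) forces V = False.
In (K ∨ V) only K is left, so K = True.
In (¬K ∨ ¬Q) only ¬Q is left, so Q = False.
Try A = True:
  (¬A ∨ U) forces U = True.
  (¬A ∨ ¬U ∨ V ∨ W) forces W = True.
  clause (¬A ∨ Q ∨ ¬W) is falsified — backtrack.
So A = False.
  then (A ∨ W) forces W = True.
  then (¬C ∨ ¬W) forces C = False.
Set H = False.
Set G = False.
Set U = True.
All clauses satisfied.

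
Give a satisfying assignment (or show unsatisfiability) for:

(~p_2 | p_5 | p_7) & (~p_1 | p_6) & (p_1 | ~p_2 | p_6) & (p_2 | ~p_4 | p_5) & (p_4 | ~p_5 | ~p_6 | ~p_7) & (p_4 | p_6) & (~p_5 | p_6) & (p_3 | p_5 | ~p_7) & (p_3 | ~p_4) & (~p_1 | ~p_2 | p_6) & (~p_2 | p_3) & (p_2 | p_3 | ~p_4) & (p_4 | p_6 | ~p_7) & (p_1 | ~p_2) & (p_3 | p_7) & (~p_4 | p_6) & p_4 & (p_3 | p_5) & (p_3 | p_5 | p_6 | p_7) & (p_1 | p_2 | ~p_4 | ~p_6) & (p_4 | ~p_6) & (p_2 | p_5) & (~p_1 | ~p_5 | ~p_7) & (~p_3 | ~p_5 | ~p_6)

Unit clause (p_4) forces p_4 = True.
In (p_3 | ~p_4) only p_3 is left, so p_3 = True.
In (~p_4 | p_6) only p_6 is left, so p_6 = True.
In (~p_3 | ~p_5 | ~p_6) only ~p_5 is left, so p_5 = False.
In (p_2 | ~p_4 | p_5) only p_2 is left, so p_2 = True.
In (p_1 | ~p_2) only p_1 is left, so p_1 = True.
In (~p_2 | p_5 | p_7) only p_7 is left, so p_7 = True.
All clauses satisfied.

p_1=T, p_2=T, p_3=T, p_4=T, p_5=F, p_6=T, p_7=T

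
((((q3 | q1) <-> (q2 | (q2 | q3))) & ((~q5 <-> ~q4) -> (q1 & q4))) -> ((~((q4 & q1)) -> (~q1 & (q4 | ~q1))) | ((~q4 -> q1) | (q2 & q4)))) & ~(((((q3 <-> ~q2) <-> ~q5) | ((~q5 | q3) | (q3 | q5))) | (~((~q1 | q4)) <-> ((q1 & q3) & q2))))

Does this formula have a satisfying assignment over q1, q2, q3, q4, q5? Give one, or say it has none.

Unsatisfiable — no assignment works.

The conjunct ~(((((q3 <-> ~q2) <-> ~q5) | ((~q5 | q3) | (q3 | q5))) | (~((~q1 | q4)) <-> ((q1 & q3) & q2)))) is unsatisfiable on its own:
  q5 = True: this becomes ~((True | (~((~q1 | q4)) <-> ((q1 & q3) & q2)))) = False.
  q5 = False: this becomes ~((True | (~((~q1 | q4)) <-> ((q1 & q3) & q2)))) = False.
So the whole conjunction is unsatisfiable.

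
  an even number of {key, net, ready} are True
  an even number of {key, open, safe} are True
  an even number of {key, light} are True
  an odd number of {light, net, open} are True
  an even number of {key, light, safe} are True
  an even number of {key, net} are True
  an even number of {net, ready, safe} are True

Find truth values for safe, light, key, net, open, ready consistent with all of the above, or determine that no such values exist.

No satisfying assignment exists.

Adding constraints 1, 2, 3, 4, 6, 7 mod 2: every variable appears an even number of times on the left, so the left side is 0.
But the right sides sum to 1 (mod 2). 0 ≠ 1 — the system is inconsistent.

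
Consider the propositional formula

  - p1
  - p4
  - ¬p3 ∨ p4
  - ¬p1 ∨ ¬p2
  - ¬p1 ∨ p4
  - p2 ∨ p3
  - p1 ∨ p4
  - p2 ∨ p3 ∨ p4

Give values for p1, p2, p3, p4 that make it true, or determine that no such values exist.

p1 = True, p2 = False, p3 = True, p4 = True

Unit clause (p1) forces p1 = True.
Unit clause (p4) forces p4 = True.
In (¬p1 ∨ ¬p2) only ¬p2 is left, so p2 = False.
In (p2 ∨ p3) only p3 is left, so p3 = True.
All clauses satisfied.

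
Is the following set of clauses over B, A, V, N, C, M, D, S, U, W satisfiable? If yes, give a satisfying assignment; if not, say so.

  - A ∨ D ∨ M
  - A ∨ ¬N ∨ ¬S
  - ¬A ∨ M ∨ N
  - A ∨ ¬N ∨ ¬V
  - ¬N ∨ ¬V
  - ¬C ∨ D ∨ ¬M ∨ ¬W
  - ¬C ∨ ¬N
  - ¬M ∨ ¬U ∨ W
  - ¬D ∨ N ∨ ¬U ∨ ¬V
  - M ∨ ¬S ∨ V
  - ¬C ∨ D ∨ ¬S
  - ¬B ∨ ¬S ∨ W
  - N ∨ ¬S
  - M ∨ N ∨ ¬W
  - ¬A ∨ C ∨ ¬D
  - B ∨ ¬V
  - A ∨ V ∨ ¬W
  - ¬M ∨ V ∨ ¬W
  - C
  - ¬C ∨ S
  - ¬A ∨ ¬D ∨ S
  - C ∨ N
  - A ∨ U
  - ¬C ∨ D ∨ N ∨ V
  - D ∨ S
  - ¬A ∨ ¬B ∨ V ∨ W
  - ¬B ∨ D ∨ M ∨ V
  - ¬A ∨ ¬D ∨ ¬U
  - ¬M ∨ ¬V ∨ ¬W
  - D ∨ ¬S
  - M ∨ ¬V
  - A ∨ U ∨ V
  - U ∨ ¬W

No satisfying assignment exists.

Case C = True:
  (¬C ∨ ¬N) forces N = False.
  (N ∨ ¬S) forces S = False.
  Clause (¬C ∨ S) is falsified — contradiction.
Case C = False:
  Clause (C) is falsified — contradiction.
Both cases fail, so the formula is unsatisfiable.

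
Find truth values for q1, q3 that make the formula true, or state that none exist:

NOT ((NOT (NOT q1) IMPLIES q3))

q1 = True; q3 = False

  NOT ((NOT (NOT q1) IMPLIES q3)) = True
    NOT (NOT q1) IMPLIES q3 = False
      NOT (NOT q1) = True
        NOT q1 = False
The formula evaluates to True.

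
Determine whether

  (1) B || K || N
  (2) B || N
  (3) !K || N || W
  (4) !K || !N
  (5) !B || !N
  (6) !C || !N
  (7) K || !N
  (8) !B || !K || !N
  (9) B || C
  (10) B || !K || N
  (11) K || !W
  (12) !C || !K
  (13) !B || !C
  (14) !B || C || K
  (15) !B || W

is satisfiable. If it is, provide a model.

Try K = False:
  (K || !N) forces N = False.
  (B || K || N) forces B = True.
  (K || !W) forces W = False.
  clause (!B || W) is falsified — backtrack.
So K = True.
  then (!K || !N) forces N = False.
  then (B || !K || N) forces B = True.
  then (!C || !K) forces C = False.
  then (!B || W) forces W = True.
All clauses satisfied.

K = True; W = True; B = True; N = False; C = False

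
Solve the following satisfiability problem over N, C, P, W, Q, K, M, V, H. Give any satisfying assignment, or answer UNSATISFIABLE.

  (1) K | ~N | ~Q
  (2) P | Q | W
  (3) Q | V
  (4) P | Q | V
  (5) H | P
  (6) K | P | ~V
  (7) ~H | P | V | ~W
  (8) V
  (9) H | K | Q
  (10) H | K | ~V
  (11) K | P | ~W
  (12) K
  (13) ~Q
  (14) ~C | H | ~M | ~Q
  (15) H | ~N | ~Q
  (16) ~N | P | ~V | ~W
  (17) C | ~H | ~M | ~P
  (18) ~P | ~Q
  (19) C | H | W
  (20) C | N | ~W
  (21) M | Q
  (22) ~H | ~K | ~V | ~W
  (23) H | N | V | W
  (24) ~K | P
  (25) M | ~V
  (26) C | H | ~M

Unit clause (V) forces V = True.
Unit clause (K) forces K = True.
Unit clause (~Q) forces Q = False.
In (M | Q) only M is left, so M = True.
In (~K | P) only P is left, so P = True.
Set N = False.
Try C = False:
  (C | ~H | ~M | ~P) forces H = False.
  clause (C | H | ~M) is falsified — backtrack.
So C = True.
Set W = False.
Set H = True.
All clauses satisfied.

N=F, C=T, P=T, W=F, Q=F, K=T, M=T, V=T, H=T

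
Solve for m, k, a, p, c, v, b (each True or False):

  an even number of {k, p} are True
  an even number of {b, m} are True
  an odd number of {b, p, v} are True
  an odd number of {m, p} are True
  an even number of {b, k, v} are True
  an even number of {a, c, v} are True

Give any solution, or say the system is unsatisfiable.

Unsatisfiable — no assignment works.

Adding constraints 1, 3, 5 mod 2: every variable appears an even number of times on the left, so the left side is 0.
But the right sides sum to 1 (mod 2). 0 ≠ 1 — the system is inconsistent.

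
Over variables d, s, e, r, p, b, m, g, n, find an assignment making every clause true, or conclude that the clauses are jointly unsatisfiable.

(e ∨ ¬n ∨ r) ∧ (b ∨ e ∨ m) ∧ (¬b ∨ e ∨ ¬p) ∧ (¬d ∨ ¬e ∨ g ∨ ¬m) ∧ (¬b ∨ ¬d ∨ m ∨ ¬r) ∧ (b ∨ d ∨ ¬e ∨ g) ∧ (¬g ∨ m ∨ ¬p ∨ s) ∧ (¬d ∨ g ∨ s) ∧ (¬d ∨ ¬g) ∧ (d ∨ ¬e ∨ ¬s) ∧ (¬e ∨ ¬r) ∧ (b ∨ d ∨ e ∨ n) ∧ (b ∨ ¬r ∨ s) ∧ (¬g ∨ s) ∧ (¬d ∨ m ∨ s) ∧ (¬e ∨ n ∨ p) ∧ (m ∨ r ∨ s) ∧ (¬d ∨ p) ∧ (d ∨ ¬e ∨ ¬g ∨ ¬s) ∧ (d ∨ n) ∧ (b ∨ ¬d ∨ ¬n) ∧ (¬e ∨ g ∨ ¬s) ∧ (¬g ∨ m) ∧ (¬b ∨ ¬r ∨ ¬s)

Set d = False.
  then (d ∨ n) forces n = True.
Set s = False.
  then (¬g ∨ s) forces g = False.
Set e = False.
  then (e ∨ ¬n ∨ r) forces r = True.
  then (b ∨ ¬r ∨ s) forces b = True.
  then (¬b ∨ e ∨ ¬p) forces p = False.
Set m = False.
All clauses satisfied.

d = False, s = False, e = False, r = True, p = False, b = True, m = False, g = False, n = True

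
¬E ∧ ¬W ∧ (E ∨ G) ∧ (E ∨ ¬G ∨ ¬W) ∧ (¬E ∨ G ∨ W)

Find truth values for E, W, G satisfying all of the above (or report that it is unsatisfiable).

E=F, W=F, G=T

Unit clause (¬E) forces E = False.
Unit clause (¬W) forces W = False.
In (E ∨ G) only G is left, so G = True.
All clauses satisfied.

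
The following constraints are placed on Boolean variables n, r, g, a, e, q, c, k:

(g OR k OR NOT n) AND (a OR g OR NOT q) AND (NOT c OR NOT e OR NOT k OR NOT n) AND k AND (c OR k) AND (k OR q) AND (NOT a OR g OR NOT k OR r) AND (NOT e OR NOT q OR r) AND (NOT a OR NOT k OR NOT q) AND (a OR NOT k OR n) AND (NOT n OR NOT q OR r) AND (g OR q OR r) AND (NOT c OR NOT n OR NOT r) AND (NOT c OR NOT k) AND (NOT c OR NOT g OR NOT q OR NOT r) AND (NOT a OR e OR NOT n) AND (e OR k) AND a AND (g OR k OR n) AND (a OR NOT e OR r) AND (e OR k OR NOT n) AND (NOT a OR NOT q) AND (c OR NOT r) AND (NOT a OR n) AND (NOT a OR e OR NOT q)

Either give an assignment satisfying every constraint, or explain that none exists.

Unit clause (k) forces k = True.
In (NOT c OR NOT k) only NOT c is left, so c = False.
Unit clause (a) forces a = True.
In (NOT a OR NOT q) only NOT q is left, so q = False.
In (c OR NOT r) only NOT r is left, so r = False.
In (NOT a OR n) only n is left, so n = True.
In (NOT a OR g OR NOT k OR r) only g is left, so g = True.
In (NOT a OR e OR NOT n) only e is left, so e = True.
All clauses satisfied.

n = True, r = False, g = True, a = True, e = True, q = False, c = False, k = True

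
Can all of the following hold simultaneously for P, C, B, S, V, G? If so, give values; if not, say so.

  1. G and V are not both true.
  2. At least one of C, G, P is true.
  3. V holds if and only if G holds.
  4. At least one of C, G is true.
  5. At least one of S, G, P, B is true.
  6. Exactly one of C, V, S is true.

P=T; C=T; B=T; S=F; V=F; G=F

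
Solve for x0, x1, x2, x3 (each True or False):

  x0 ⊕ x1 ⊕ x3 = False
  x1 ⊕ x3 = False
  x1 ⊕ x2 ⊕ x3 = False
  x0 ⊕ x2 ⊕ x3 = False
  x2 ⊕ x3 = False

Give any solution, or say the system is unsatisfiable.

x0 = False; x1 = False; x2 = False; x3 = False

x0 ⊕ x1 ⊕ x3 = F ⊕ F ⊕ F = False ✓
x1 ⊕ x3 = F ⊕ F = False ✓
x1 ⊕ x2 ⊕ x3 = F ⊕ F ⊕ F = False ✓
x0 ⊕ x2 ⊕ x3 = F ⊕ F ⊕ F = False ✓
x2 ⊕ x3 = F ⊕ F = False ✓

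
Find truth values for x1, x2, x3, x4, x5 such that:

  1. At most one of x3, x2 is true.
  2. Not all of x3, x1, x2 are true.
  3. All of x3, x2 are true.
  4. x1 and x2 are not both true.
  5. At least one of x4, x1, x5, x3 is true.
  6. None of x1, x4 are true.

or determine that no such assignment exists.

No satisfying assignment exists.

Case x2 = True:
  (1) with x2=T forces x3 = False.
  Constraint (3) is violated (x3=F) — contradiction.
Case x2 = False:
  Constraint (3) is violated (x2=F) — contradiction.
Both cases fail — unsatisfiable.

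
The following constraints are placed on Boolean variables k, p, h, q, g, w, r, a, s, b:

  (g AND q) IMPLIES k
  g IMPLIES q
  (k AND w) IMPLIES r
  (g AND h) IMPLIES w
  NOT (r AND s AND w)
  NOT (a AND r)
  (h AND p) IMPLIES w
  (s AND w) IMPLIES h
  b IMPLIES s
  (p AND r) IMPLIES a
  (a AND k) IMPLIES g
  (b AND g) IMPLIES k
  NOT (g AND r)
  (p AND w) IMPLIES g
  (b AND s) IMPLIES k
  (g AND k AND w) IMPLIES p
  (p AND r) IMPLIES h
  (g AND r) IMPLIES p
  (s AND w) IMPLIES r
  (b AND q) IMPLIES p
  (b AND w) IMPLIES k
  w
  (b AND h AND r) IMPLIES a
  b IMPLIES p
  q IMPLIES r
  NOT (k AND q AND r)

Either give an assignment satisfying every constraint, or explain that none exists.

Unit clause (w) forces w = True.
Set k = False.
  then (NOT b OR k OR NOT w) forces b = False.
Set p = False.
Set h = True.
Set q = False.
  then (NOT g OR q) forces g = False.
Set r = False.
  then (r OR NOT s OR NOT w) forces s = False.
Set a = True.
All clauses satisfied.

k = False, p = False, h = True, q = False, g = False, w = True, r = False, a = True, s = False, b = False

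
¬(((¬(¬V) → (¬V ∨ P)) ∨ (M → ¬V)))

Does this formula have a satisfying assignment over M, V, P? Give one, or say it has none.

M = True, V = True, P = False

  ¬(((¬(¬V) → (¬V ∨ P)) ∨ (M → ¬V))) = True
    (¬(¬V) → (¬V ∨ P)) ∨ (M → ¬V) = False
      ¬(¬V) → (¬V ∨ P) = False
        ¬(¬V) = True
          ¬V = False
        ¬V ∨ P = False
          ¬V = False
      M → ¬V = False
        ¬V = False
The formula evaluates to True.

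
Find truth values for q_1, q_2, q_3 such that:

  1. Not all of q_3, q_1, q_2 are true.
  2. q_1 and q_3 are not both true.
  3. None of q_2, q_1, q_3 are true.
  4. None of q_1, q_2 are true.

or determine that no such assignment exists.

q_1: False, q_2: False, q_3: False

  (1) {q_3, q_1, q_2}: 0/3 true — not all ✓
  (2) q_1=F, q_3=F — not both ✓
  (3) {q_2, q_1, q_3}: 0 true — none ✓
  (4) {q_1, q_2}: 0 true — none ✓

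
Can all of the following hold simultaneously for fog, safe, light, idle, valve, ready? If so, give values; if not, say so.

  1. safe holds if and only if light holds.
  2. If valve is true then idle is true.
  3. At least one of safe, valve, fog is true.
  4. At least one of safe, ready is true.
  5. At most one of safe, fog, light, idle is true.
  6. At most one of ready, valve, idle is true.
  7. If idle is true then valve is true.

fog=T, safe=F, light=F, idle=F, valve=F, ready=T

  (1) safe=F, light=F — same ✓
  (2) valve=F ⇒ idle: vacuous ✓
  (3) {safe, valve, fog}: 1 true — at least one ✓
  (4) {safe, ready}: 1 true — at least one ✓
  (5) {safe, fog, light, idle}: 1 true — at most one ✓
  (6) {ready, valve, idle}: 1 true — at most one ✓
  (7) idle=F ⇒ valve: vacuous ✓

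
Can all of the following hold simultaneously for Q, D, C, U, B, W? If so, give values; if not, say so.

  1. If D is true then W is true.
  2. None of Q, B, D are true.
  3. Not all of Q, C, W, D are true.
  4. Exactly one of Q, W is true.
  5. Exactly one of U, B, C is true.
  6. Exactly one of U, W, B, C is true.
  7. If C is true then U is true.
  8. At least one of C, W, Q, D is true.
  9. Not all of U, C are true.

The formula is unsatisfiable.

Case Q = True:
  Constraint (2) is violated (Q=T) — contradiction.
Case Q = False:
  (2) forces B = False.
  (2) forces D = False.
  (4) with Q=F forces W = True.
  (6) with W=T forces U = False.
  (5) with U=F, B=F forces C = True.
  Constraint (6) is violated (W=T, C=T) — contradiction.
Both cases fail — unsatisfiable.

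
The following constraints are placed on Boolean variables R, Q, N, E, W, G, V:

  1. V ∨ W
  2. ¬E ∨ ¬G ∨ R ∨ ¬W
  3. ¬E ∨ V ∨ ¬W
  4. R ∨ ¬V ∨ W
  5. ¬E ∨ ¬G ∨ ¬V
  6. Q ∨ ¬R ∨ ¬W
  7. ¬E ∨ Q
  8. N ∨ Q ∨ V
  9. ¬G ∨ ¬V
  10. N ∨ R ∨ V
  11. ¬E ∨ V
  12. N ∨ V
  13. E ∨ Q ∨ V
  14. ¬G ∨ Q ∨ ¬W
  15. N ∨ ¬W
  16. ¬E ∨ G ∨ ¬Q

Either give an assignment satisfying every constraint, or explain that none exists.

Set R = True.
Set Q = True.
Set N = True.
Try E = True:
  (¬E ∨ V) forces V = True.
  (¬E ∨ ¬G ∨ ¬V) forces G = False.
  clause (¬E ∨ G ∨ ¬Q) is falsified — backtrack.
So E = False.
Set W = True.
Set G = False.
Set V = False.
All clauses satisfied.

R=T, Q=T, N=T, E=F, W=T, G=F, V=F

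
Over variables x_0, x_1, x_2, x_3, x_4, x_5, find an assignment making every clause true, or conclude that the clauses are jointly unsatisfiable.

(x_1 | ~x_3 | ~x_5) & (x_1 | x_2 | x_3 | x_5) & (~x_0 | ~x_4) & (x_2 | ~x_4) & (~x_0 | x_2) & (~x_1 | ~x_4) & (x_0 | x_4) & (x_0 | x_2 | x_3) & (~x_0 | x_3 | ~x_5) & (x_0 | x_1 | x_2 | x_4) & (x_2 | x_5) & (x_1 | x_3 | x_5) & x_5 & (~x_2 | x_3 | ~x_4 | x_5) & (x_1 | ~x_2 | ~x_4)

x_0: True; x_1: True; x_2: True; x_3: True; x_4: False; x_5: True

Unit clause (x_5) forces x_5 = True.
Try x_0 = False:
  (x_0 | x_4) forces x_4 = True.
  (x_2 | ~x_4) forces x_2 = True.
  (~x_1 | ~x_4) forces x_1 = False.
  clause (x_1 | ~x_2 | ~x_4) is falsified — backtrack.
So x_0 = True.
  then (~x_0 | ~x_4) forces x_4 = False.
  then (~x_0 | x_2) forces x_2 = True.
  then (~x_0 | x_3 | ~x_5) forces x_3 = True.
  then (x_1 | ~x_3 | ~x_5) forces x_1 = True.
All clauses satisfied.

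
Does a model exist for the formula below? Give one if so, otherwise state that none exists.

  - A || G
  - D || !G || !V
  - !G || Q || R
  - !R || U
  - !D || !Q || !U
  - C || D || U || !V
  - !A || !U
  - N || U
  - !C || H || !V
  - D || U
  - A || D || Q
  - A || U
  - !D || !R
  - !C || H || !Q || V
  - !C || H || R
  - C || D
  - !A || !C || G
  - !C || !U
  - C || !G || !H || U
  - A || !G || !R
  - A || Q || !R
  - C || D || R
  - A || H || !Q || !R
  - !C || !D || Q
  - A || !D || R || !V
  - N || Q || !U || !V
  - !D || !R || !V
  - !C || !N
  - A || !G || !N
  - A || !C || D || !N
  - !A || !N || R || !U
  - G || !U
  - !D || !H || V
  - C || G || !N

Set A = True.
  then (!A || !U) forces U = False.
  then (N || U) forces N = True.
  then (D || U) forces D = True.
  then (!D || !R) forces R = False.
  then (!C || !N) forces C = False.
  then (C || G || !N) forces G = True.
  then (!G || Q || R) forces Q = True.
  then (C || !G || !H || U) forces H = False.
Set V = False.
All clauses satisfied.

A = True, U = False, D = True, R = False, Q = True, G = True, C = False, H = False, N = True, V = False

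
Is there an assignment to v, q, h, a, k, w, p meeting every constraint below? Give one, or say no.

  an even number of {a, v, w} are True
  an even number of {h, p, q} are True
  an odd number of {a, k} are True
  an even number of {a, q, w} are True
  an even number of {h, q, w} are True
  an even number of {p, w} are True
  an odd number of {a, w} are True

v: True; q: True; h: False; a: False; k: True; w: True; p: True

{a, v, w}: 2 true → even ✓
{h, p, q}: 2 true → even ✓
{a, k}: 1 true → odd ✓
{a, q, w}: 2 true → even ✓
{h, q, w}: 2 true → even ✓
{p, w}: 2 true → even ✓
{a, w}: 1 true → odd ✓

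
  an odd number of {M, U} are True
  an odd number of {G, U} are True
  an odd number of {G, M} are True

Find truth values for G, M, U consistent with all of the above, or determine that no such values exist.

The formula is unsatisfiable.

Adding constraints 1, 2, 3 mod 2: every variable appears an even number of times on the left, so the left side is 0.
But the right sides sum to 1 (mod 2). 0 ≠ 1 — the system is inconsistent.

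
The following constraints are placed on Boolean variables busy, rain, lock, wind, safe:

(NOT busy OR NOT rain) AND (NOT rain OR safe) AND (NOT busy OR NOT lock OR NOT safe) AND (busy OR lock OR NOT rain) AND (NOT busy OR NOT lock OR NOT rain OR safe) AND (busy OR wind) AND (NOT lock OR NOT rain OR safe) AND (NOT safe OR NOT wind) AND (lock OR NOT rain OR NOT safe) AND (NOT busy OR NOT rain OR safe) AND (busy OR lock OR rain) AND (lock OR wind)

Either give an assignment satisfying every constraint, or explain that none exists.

Set busy = True.
  then (NOT busy OR NOT rain) forces rain = False.
Set lock = True.
  then (NOT busy OR NOT lock OR NOT safe) forces safe = False.
Set wind = True.
All clauses satisfied.

busy = True, rain = False, lock = True, wind = True, safe = False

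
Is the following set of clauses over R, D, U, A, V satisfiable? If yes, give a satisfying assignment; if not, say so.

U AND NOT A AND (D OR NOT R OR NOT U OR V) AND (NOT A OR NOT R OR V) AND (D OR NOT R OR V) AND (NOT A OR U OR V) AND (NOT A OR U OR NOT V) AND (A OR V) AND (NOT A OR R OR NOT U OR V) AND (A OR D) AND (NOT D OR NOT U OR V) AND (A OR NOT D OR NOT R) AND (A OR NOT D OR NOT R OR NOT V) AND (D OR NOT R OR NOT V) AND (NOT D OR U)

R=F, D=T, U=T, A=F, V=T

Unit clause (U) forces U = True.
Unit clause (NOT A) forces A = False.
In (A OR V) only V is left, so V = True.
In (A OR D) only D is left, so D = True.
In (A OR NOT D OR NOT R) only NOT R is left, so R = False.
All clauses satisfied.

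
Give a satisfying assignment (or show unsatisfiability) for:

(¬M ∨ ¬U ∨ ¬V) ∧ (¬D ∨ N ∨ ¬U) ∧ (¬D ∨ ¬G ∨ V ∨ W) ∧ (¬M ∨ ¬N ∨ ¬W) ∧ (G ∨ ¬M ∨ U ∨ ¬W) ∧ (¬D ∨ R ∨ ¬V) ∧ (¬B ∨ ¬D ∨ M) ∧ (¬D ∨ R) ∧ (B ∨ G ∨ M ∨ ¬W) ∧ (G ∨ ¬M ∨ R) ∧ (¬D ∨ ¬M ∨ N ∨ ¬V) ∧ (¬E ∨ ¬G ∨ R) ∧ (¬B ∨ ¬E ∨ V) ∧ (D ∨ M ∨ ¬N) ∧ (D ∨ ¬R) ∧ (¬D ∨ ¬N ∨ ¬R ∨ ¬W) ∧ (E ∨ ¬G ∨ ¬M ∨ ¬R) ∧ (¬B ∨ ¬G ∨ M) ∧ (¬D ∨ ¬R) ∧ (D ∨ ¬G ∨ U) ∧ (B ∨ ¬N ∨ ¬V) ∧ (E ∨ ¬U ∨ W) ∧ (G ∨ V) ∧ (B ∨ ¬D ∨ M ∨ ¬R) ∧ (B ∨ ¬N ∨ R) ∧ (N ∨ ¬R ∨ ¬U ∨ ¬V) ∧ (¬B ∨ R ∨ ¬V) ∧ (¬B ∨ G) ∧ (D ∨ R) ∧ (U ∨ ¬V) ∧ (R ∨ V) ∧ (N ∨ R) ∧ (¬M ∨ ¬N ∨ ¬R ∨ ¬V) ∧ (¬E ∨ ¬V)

Unsatisfiable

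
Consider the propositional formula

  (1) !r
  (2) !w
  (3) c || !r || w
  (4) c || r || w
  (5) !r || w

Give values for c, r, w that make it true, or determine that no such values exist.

Unit clause (!r) forces r = False.
Unit clause (!w) forces w = False.
In (c || r || w) only c is left, so c = True.
Check each clause:
  (!r): !r holds.
  (!w): !w holds.
  (c || !r || w): c holds.
  (c || r || w): c holds.
  (!r || w): !r holds.
All clauses satisfied.

c=T, r=F, w=F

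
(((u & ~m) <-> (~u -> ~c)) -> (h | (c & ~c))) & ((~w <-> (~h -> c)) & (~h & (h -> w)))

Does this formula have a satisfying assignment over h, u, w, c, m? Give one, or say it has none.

h = False, u = True, w = True, c = False, m = True

  ((u & ~m) <-> (~u -> ~c)) -> (h | (c & ~c)) = True
    (u & ~m) <-> (~u -> ~c) = False
      u & ~m = False
        ~m = False
      ~u -> ~c = True
        ~u = False
        ~c = True
    h | (c & ~c) = False
      c & ~c = False
        ~c = True
  (~w <-> (~h -> c)) & (~h & (h -> w)) = True
    ~w <-> (~h -> c) = True
      ~w = False
      ~h -> c = False
        ~h = True
    ~h & (h -> w) = True
      ~h = True
      h -> w = True
Both conjuncts True, so the formula holds.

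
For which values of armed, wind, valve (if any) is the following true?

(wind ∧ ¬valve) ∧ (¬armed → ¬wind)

armed = True, wind = True, valve = False

  wind ∧ ¬valve = True
    ¬valve = True
  ¬armed → ¬wind = True
    ¬armed = False
    ¬wind = False
Both conjuncts True, so the formula holds.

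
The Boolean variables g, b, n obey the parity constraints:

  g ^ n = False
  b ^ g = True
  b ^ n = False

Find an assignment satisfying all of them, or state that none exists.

Adding constraints 1, 2, 3 mod 2: every variable appears an even number of times on the left, so the left side is 0.
But the right sides sum to 1 (mod 2). 0 ≠ 1 — the system is inconsistent.

The formula is unsatisfiable.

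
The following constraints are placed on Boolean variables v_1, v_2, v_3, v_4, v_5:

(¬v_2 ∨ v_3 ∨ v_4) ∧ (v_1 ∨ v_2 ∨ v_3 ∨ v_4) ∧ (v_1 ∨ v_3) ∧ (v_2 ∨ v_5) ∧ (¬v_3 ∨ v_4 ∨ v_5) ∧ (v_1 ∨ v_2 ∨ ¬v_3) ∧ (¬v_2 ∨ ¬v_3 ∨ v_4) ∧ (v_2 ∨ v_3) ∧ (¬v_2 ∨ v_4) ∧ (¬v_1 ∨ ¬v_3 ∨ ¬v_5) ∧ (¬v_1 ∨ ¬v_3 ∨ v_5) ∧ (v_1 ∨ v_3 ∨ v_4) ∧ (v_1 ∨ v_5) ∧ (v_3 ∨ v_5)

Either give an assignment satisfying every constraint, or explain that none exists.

Set v_1 = False.
  then (v_1 ∨ v_3) forces v_3 = True.
  then (v_1 ∨ v_2 ∨ ¬v_3) forces v_2 = True.
  then (¬v_2 ∨ ¬v_3 ∨ v_4) forces v_4 = True.
  then (v_1 ∨ v_5) forces v_5 = True.
All clauses satisfied.

v_1 = False, v_2 = True, v_3 = True, v_4 = True, v_5 = True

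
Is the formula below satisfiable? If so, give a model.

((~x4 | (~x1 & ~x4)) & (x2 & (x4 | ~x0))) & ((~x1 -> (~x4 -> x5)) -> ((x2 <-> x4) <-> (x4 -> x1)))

x0 = False; x1 = False; x2 = True; x4 = False; x5 = False

  (~x4 | (~x1 & ~x4)) & (x2 & (x4 | ~x0)) = True
    ~x4 | (~x1 & ~x4) = True
      ~x4 = True
      ~x1 & ~x4 = True
        ~x1 = True
        ~x4 = True
    x2 & (x4 | ~x0) = True
      x4 | ~x0 = True
        ~x0 = True
  (~x1 -> (~x4 -> x5)) -> ((x2 <-> x4) <-> (x4 -> x1)) = True
    ~x1 -> (~x4 -> x5) = False
      ~x1 = True
      ~x4 -> x5 = False
        ~x4 = True
    (x2 <-> x4) <-> (x4 -> x1) = False
      x2 <-> x4 = False
      x4 -> x1 = True
Both conjuncts True, so the formula holds.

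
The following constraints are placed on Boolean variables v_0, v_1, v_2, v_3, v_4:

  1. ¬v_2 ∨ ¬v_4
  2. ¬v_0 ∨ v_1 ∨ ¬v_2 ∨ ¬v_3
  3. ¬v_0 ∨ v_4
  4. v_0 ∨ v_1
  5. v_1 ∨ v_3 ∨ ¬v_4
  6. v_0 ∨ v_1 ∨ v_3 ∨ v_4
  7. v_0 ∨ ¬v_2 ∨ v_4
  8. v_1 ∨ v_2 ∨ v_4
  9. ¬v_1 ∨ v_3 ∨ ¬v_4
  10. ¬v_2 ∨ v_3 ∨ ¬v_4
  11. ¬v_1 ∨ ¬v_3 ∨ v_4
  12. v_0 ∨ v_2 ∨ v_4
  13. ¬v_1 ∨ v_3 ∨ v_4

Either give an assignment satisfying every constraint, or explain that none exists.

Set v_0 = True.
  then (¬v_0 ∨ v_4) forces v_4 = True.
  then (¬v_2 ∨ ¬v_4) forces v_2 = False.
Set v_1 = False.
  then (v_1 ∨ v_3 ∨ ¬v_4) forces v_3 = True.
All clauses satisfied.

v_0 = True, v_1 = False, v_2 = False, v_3 = True, v_4 = True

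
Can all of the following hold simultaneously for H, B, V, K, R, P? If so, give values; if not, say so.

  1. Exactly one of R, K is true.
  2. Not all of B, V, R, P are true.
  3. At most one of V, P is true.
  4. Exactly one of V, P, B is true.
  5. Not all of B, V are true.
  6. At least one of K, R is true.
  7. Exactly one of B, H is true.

H = True, B = False, V = False, K = True, R = False, P = True

  (1) {R, K}: 1 true — exactly one ✓
  (2) {B, V, R, P}: 1/4 true — not all ✓
  (3) {V, P}: 1 true — at most one ✓
  (4) {V, P, B}: 1 true — exactly one ✓
  (5) {B, V}: 0/2 true — not all ✓
  (6) {K, R}: 1 true — at least one ✓
  (7) {B, H}: 1 true — exactly one ✓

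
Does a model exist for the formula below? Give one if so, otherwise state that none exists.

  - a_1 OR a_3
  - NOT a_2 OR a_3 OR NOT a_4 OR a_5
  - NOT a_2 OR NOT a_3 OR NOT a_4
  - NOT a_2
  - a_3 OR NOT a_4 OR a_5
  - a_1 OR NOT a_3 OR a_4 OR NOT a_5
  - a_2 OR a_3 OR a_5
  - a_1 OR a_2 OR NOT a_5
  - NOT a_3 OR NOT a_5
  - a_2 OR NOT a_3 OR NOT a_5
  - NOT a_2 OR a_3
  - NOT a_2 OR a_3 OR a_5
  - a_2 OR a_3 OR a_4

a_1 = True; a_2 = False; a_3 = True; a_4 = True; a_5 = False

Unit clause (NOT a_2) forces a_2 = False.
Set a_1 = True.
Set a_3 = True.
  then (NOT a_3 OR NOT a_5) forces a_5 = False.
Set a_4 = True.
All clauses satisfied.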